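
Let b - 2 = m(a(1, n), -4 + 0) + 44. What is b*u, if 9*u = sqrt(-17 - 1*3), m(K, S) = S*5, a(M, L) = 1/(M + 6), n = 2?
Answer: 52*I*sqrt(5)/9 ≈ 12.92*I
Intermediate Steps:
a(M, L) = 1/(6 + M)
m(K, S) = 5*S
b = 26 (b = 2 + (5*(-4 + 0) + 44) = 2 + (5*(-4) + 44) = 2 + (-20 + 44) = 2 + 24 = 26)
u = 2*I*sqrt(5)/9 (u = sqrt(-17 - 1*3)/9 = sqrt(-17 - 3)/9 = sqrt(-20)/9 = (2*I*sqrt(5))/9 = 2*I*sqrt(5)/9 ≈ 0.4969*I)
b*u = 26*(2*I*sqrt(5)/9) = 52*I*sqrt(5)/9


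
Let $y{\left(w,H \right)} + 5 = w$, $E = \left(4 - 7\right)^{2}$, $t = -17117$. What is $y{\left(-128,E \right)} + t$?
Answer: $-17250$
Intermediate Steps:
$E = 9$ ($E = \left(-3\right)^{2} = 9$)
$y{\left(w,H \right)} = -5 + w$
$y{\left(-128,E \right)} + t = \left(-5 - 128\right) - 17117 = -133 - 17117 = -17250$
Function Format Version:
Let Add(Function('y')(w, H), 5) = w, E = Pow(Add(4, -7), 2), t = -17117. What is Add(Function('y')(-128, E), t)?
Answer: -17250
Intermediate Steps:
E = 9 (E = Pow(-3, 2) = 9)
Function('y')(w, H) = Add(-5, w)
Add(Function('y')(-128, E), t) = Add(Add(-5, -128), -17117) = Add(-133, -17117) = -17250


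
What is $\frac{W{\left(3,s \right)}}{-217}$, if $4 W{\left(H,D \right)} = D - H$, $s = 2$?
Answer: $\frac{1}{868} \approx 0.0011521$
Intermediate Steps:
$W{\left(H,D \right)} = - \frac{H}{4} + \frac{D}{4}$ ($W{\left(H,D \right)} = \frac{D - H}{4} = - \frac{H}{4} + \frac{D}{4}$)
$\frac{W{\left(3,s \right)}}{-217} = \frac{\left(- \frac{1}{4}\right) 3 + \frac{1}{4} \cdot 2}{-217} = \left(- \frac{3}{4} + \frac{1}{2}\right) \left(- \frac{1}{217}\right) = \left(- \frac{1}{4}\right) \left(- \frac{1}{217}\right) = \frac{1}{868}$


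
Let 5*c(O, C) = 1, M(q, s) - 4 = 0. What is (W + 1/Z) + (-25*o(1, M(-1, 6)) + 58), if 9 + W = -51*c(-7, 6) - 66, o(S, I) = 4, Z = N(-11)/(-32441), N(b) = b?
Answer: 155209/55 ≈ 2822.0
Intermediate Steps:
M(q, s) = 4 (M(q, s) = 4 + 0 = 4)
c(O, C) = ⅕ (c(O, C) = (⅕)*1 = ⅕)
Z = 11/32441 (Z = -11/(-32441) = -11*(-1/32441) = 11/32441 ≈ 0.00033908)
W = -426/5 (W = -9 + (-51*⅕ - 66) = -9 + (-51/5 - 66) = -9 - 381/5 = -426/5 ≈ -85.200)
(W + 1/Z) + (-25*o(1, M(-1, 6)) + 58) = (-426/5 + 1/(11/32441)) + (-25*4 + 58) = (-426/5 + 32441/11) + (-100 + 58) = 157519/55 - 42 = 155209/55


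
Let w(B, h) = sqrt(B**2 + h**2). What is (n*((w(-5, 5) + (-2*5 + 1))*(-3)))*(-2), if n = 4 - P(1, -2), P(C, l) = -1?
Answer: -270 + 150*sqrt(2) ≈ -57.868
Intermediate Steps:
n = 5 (n = 4 - 1*(-1) = 4 + 1 = 5)
(n*((w(-5, 5) + (-2*5 + 1))*(-3)))*(-2) = (5*((sqrt((-5)**2 + 5**2) + (-2*5 + 1))*(-3)))*(-2) = (5*((sqrt(25 + 25) + (-10 + 1))*(-3)))*(-2) = (5*((sqrt(50) - 9)*(-3)))*(-2) = (5*((5*sqrt(2) - 9)*(-3)))*(-2) = (5*((-9 + 5*sqrt(2))*(-3)))*(-2) = (5*(27 - 15*sqrt(2)))*(-2) = (135 - 75*sqrt(2))*(-2) = -270 + 150*sqrt(2)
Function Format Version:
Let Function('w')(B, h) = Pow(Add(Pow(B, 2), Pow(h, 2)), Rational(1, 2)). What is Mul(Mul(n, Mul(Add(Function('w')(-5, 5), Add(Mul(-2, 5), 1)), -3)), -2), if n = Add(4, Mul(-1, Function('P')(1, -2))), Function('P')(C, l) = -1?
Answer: Add(-270, Mul(150, Pow(2, Rational(1, 2)))) ≈ -57.868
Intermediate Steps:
n = 5 (n = Add(4, Mul(-1, -1)) = Add(4, 1) = 5)
Mul(Mul(n, Mul(Add(Function('w')(-5, 5), Add(Mul(-2, 5), 1)), -3)), -2) = Mul(Mul(5, Mul(Add(Pow(Add(Pow(-5, 2), Pow(5, 2)), Rational(1, 2)), Add(Mul(-2, 5), 1)), -3)), -2) = Mul(Mul(5, Mul(Add(Pow(Add(25, 25), Rational(1, 2)), Add(-10, 1)), -3)), -2) = Mul(Mul(5, Mul(Add(Pow(50, Rational(1, 2)), -9), -3)), -2) = Mul(Mul(5, Mul(Add(Mul(5, Pow(2, Rational(1, 2))), -9), -3)), -2) = Mul(Mul(5, Mul(Add(-9, Mul(5, Pow(2, Rational(1, 2)))), -3)), -2) = Mul(Mul(5, Add(27, Mul(-15, Pow(2, Rational(1, 2))))), -2) = Mul(Add(135, Mul(-75, Pow(2, Rational(1, 2)))), -2) = Add(-270, Mul(150, Pow(2, Rational(1, 2))))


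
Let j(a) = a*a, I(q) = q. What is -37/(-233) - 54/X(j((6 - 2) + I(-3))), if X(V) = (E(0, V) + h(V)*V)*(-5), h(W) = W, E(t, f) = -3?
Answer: -6106/1165 ≈ -5.2412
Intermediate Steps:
j(a) = a²
X(V) = 15 - 5*V² (X(V) = (-3 + V*V)*(-5) = (-3 + V²)*(-5) = 15 - 5*V²)
-37/(-233) - 54/X(j((6 - 2) + I(-3))) = -37/(-233) - 54/(15 - 5*((6 - 2) - 3)⁴) = -37*(-1/233) - 54/(15 - 5*(4 - 3)⁴) = 37/233 - 54/(15 - 5*(1²)²) = 37/233 - 54/(15 - 5*1²) = 37/233 - 54/(15 - 5*1) = 37/233 - 54/(15 - 5) = 37/233 - 54/10 = 37/233 - 54*⅒ = 37/233 - 27/5 = -6106/1165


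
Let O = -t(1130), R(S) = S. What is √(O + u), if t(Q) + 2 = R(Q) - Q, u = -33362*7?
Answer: 6*I*√6487 ≈ 483.25*I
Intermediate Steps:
u = -233534
t(Q) = -2 (t(Q) = -2 + (Q - Q) = -2 + 0 = -2)
O = 2 (O = -1*(-2) = 2)
√(O + u) = √(2 - 233534) = √(-233532) = 6*I*√6487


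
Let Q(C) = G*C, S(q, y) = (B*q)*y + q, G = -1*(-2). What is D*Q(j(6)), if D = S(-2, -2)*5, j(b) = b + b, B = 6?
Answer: 2640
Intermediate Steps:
G = 2
j(b) = 2*b
S(q, y) = q + 6*q*y (S(q, y) = (6*q)*y + q = 6*q*y + q = q + 6*q*y)
Q(C) = 2*C
D = 110 (D = -2*(1 + 6*(-2))*5 = -2*(1 - 12)*5 = -2*(-11)*5 = 22*5 = 110)
D*Q(j(6)) = 110*(2*(2*6)) = 110*(2*12) = 110*24 = 2640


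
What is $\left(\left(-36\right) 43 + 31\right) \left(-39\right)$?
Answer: $59163$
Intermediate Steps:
$\left(\left(-36\right) 43 + 31\right) \left(-39\right) = \left(-1548 + 31\right) \left(-39\right) = \left(-1517\right) \left(-39\right) = 59163$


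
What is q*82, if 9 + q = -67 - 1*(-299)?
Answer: 18286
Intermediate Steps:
q = 223 (q = -9 + (-67 - 1*(-299)) = -9 + (-67 + 299) = -9 + 232 = 223)
q*82 = 223*82 = 18286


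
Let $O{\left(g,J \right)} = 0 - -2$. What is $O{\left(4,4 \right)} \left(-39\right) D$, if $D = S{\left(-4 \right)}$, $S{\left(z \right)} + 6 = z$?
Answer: $780$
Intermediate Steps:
$O{\left(g,J \right)} = 2$ ($O{\left(g,J \right)} = 0 + 2 = 2$)
$S{\left(z \right)} = -6 + z$
$D = -10$ ($D = -6 - 4 = -10$)
$O{\left(4,4 \right)} \left(-39\right) D = 2 \left(-39\right) \left(-10\right) = \left(-78\right) \left(-10\right) = 780$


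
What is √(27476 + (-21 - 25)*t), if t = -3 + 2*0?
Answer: √27614 ≈ 166.17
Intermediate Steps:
t = -3 (t = -3 + 0 = -3)
√(27476 + (-21 - 25)*t) = √(27476 + (-21 - 25)*(-3)) = √(27476 - 46*(-3)) = √(27476 + 138) = √27614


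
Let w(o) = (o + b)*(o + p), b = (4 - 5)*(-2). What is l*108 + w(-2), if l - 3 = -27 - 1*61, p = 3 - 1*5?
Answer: -9180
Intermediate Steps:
p = -2 (p = 3 - 5 = -2)
b = 2 (b = -1*(-2) = 2)
l = -85 (l = 3 + (-27 - 1*61) = 3 + (-27 - 61) = 3 - 88 = -85)
w(o) = (-2 + o)*(2 + o) (w(o) = (o + 2)*(o - 2) = (2 + o)*(-2 + o) = (-2 + o)*(2 + o))
l*108 + w(-2) = -85*108 + (-4 + (-2)²) = -9180 + (-4 + 4) = -9180 + 0 = -9180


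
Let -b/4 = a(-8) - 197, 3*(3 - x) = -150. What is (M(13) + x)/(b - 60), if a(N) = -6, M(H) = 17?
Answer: 35/376 ≈ 0.093085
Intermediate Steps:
x = 53 (x = 3 - 1/3*(-150) = 3 + 50 = 53)
b = 812 (b = -4*(-6 - 197) = -4*(-203) = 812)
(M(13) + x)/(b - 60) = (17 + 53)/(812 - 60) = 70/752 = 70*(1/752) = 35/376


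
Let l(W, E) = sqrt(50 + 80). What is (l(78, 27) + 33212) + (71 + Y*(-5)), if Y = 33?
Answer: 33118 + sqrt(130) ≈ 33129.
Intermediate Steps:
l(W, E) = sqrt(130)
(l(78, 27) + 33212) + (71 + Y*(-5)) = (sqrt(130) + 33212) + (71 + 33*(-5)) = (33212 + sqrt(130)) + (71 - 165) = (33212 + sqrt(130)) - 94 = 33118 + sqrt(130)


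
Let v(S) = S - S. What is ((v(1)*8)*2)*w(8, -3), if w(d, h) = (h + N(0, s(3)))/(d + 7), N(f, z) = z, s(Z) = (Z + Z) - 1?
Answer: 0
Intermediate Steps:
s(Z) = -1 + 2*Z (s(Z) = 2*Z - 1 = -1 + 2*Z)
v(S) = 0
w(d, h) = (5 + h)/(7 + d) (w(d, h) = (h + (-1 + 2*3))/(d + 7) = (h + (-1 + 6))/(7 + d) = (h + 5)/(7 + d) = (5 + h)/(7 + d))
((v(1)*8)*2)*w(8, -3) = ((0*8)*2)*((5 - 3)/(7 + 8)) = (0*2)*(2/15) = 0*((1/15)*2) = 0*(2/15) = 0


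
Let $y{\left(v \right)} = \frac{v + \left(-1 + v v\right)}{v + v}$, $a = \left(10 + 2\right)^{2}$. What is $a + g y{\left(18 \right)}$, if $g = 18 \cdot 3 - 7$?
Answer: $\frac{21211}{36} \approx 589.19$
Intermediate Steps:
$a = 144$ ($a = 12^{2} = 144$)
$g = 47$ ($g = 54 - 7 = 47$)
$y{\left(v \right)} = \frac{-1 + v + v^{2}}{2 v}$ ($y{\left(v \right)} = \frac{v + \left(-1 + v^{2}\right)}{2 v} = \left(-1 + v + v^{2}\right) \frac{1}{2 v} = \frac{-1 + v + v^{2}}{2 v}$)
$a + g y{\left(18 \right)} = 144 + 47 \frac{-1 + 18 \left(1 + 18\right)}{2 \cdot 18} = 144 + 47 \cdot \frac{1}{2} \cdot \frac{1}{18} \left(-1 + 18 \cdot 19\right) = 144 + 47 \cdot \frac{1}{2} \cdot \frac{1}{18} \left(-1 + 342\right) = 144 + 47 \cdot \frac{1}{2} \cdot \frac{1}{18} \cdot 341 = 144 + 47 \cdot \frac{341}{36} = 144 + \frac{16027}{36} = \frac{21211}{36}$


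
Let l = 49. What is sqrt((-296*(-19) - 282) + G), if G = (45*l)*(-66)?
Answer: 2*I*sqrt(35047) ≈ 374.42*I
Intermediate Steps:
G = -145530 (G = (45*49)*(-66) = 2205*(-66) = -145530)
sqrt((-296*(-19) - 282) + G) = sqrt((-296*(-19) - 282) - 145530) = sqrt((5624 - 282) - 145530) = sqrt(5342 - 145530) = sqrt(-140188) = 2*I*sqrt(35047)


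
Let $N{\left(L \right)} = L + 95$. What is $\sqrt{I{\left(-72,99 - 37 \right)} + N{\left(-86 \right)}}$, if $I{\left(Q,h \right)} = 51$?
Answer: $2 \sqrt{15} \approx 7.746$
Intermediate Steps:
$N{\left(L \right)} = 95 + L$
$\sqrt{I{\left(-72,99 - 37 \right)} + N{\left(-86 \right)}} = \sqrt{51 + \left(95 - 86\right)} = \sqrt{51 + 9} = \sqrt{60} = 2 \sqrt{15}$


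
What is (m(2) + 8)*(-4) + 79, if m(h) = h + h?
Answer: 31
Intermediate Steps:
m(h) = 2*h
(m(2) + 8)*(-4) + 79 = (2*2 + 8)*(-4) + 79 = (4 + 8)*(-4) + 79 = 12*(-4) + 79 = -48 + 79 = 31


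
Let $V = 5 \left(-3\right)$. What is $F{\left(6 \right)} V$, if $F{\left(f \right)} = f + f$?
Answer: $-180$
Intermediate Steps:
$F{\left(f \right)} = 2 f$
$V = -15$
$F{\left(6 \right)} V = 2 \cdot 6 \left(-15\right) = 12 \left(-15\right) = -180$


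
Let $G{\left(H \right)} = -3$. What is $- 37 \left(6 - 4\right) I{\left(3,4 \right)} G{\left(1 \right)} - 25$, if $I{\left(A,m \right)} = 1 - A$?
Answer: $-469$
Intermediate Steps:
$- 37 \left(6 - 4\right) I{\left(3,4 \right)} G{\left(1 \right)} - 25 = - 37 \left(6 - 4\right) \left(1 - 3\right) \left(-3\right) - 25 = - 37 \cdot 2 \left(-2\right) \left(-3\right) - 25 = - 37 \left(\left(-4\right) \left(-3\right)\right) - 25 = \left(-37\right) 12 - 25 = -444 - 25 = -469$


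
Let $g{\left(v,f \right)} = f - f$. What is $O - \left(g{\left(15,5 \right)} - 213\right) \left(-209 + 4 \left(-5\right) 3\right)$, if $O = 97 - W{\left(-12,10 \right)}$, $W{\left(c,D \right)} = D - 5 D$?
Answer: $-57160$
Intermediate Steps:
$W{\left(c,D \right)} = - 4 D$
$g{\left(v,f \right)} = 0$
$O = 137$ ($O = 97 - \left(-4\right) 10 = 97 - -40 = 97 + 40 = 137$)
$O - \left(g{\left(15,5 \right)} - 213\right) \left(-209 + 4 \left(-5\right) 3\right) = 137 - \left(0 - 213\right) \left(-209 + 4 \left(-5\right) 3\right) = 137 - - 213 \left(-209 - 60\right) = 137 - \left(-213\right) \left(-269\right) = 137 - 57297 = -57160$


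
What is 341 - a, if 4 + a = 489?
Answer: -144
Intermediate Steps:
a = 485 (a = -4 + 489 = 485)
341 - a = 341 - 1*485 = 341 - 485 = -144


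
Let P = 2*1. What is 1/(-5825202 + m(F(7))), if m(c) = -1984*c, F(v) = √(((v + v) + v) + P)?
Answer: -2912601/16966443903458 + 496*√23/8483221951729 ≈ -1.7139e-7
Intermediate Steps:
P = 2
F(v) = √(2 + 3*v) (F(v) = √(((v + v) + v) + 2) = √((2*v + v) + 2) = √(3*v + 2) = √(2 + 3*v))
1/(-5825202 + m(F(7))) = 1/(-5825202 - 1984*√(2 + 3*7)) = 1/(-5825202 - 1984*√(2 + 21)) = 1/(-5825202 - 1984*√23)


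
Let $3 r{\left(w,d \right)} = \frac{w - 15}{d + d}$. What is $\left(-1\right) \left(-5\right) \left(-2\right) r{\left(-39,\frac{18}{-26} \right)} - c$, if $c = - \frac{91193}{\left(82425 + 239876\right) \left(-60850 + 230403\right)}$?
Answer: $- \frac{7104123097697}{54647101453} \approx -130.0$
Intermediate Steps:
$r{\left(w,d \right)} = \frac{-15 + w}{6 d}$ ($r{\left(w,d \right)} = \frac{\left(w - 15\right) \frac{1}{d + d}}{3} = \frac{\left(-15 + w\right) \frac{1}{2 d}}{3} = \frac{\frac{1}{2} \frac{1}{d} \left(-15 + w\right)}{3} = \frac{-15 + w}{6 d}$)
$c = - \frac{91193}{54647101453}$ ($c = - \frac{91193}{322301 \cdot 169553} = - \frac{91193}{54647101453} \approx -1.6688 \cdot 10^{-6}$)
$\left(-1\right) \left(-5\right) \left(-2\right) r{\left(-39,\frac{18}{-26} \right)} - c = \left(-1\right) \left(-5\right) \left(-2\right) \frac{-15 - 39}{6 \frac{18}{-26}} - - \frac{91193}{54647101453} = 5 \left(-2\right) \frac{1}{6} \frac{1}{18 \left(- \frac{1}{26}\right)} \left(-54\right) + \frac{91193}{54647101453} = - 10 \cdot \frac{1}{6} \frac{1}{- \frac{9}{13}} \left(-54\right) + \frac{91193}{54647101453} = - 10 \cdot \frac{1}{6} \left(- \frac{13}{9}\right) \left(-54\right) + \frac{91193}{54647101453} = \left(-10\right) 13 + \frac{91193}{54647101453} = -130 + \frac{91193}{54647101453} = - \frac{7104123097697}{54647101453}$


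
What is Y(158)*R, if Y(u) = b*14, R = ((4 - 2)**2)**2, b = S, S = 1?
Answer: 224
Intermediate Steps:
b = 1
R = 16 (R = (2**2)**2 = 4**2 = 16)
Y(u) = 14 (Y(u) = 1*14 = 14)
Y(158)*R = 14*16 = 224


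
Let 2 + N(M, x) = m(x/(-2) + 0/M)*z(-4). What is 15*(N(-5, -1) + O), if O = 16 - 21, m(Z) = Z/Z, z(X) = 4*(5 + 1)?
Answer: 255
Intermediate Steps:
z(X) = 24 (z(X) = 4*6 = 24)
m(Z) = 1
N(M, x) = 22 (N(M, x) = -2 + 1*24 = -2 + 24 = 22)
O = -5
15*(N(-5, -1) + O) = 15*(22 - 5) = 15*17 = 255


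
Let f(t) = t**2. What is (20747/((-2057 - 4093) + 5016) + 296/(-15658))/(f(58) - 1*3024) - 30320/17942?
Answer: -9443971209329/5415881046408 ≈ -1.7438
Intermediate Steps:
(20747/((-2057 - 4093) + 5016) + 296/(-15658))/(f(58) - 1*3024) - 30320/17942 = (20747/((-2057 - 4093) + 5016) + 296/(-15658))/(58**2 - 1*3024) - 30320/17942 = (20747/(-6150 + 5016) + 296*(-1/15658))/(3364 - 3024) - 30320*1/17942 = (20747/(-1134) - 148/7829)/340 - 15160/8971 = (20747*(-1/1134) - 148/7829)*(1/340) - 15160/8971 = (-20747/1134 - 148/7829)*(1/340) - 15160/8971 = -162596095/8878086*1/340 - 15160/8971 = -32519219/603709848 - 15160/8971 = -9443971209329/5415881046408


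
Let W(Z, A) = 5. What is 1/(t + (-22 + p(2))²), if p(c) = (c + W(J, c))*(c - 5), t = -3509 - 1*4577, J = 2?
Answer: -1/6237 ≈ -0.00016033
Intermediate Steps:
t = -8086 (t = -3509 - 4577 = -8086)
p(c) = (-5 + c)*(5 + c) (p(c) = (c + 5)*(c - 5) = (5 + c)*(-5 + c) = (-5 + c)*(5 + c))
1/(t + (-22 + p(2))²) = 1/(-8086 + (-22 + (-25 + 2²))²) = 1/(-8086 + (-22 + (-25 + 4))²) = 1/(-8086 + (-22 - 21)²) = 1/(-8086 + (-43)²) = 1/(-8086 + 1849) = 1/(-6237) = -1/6237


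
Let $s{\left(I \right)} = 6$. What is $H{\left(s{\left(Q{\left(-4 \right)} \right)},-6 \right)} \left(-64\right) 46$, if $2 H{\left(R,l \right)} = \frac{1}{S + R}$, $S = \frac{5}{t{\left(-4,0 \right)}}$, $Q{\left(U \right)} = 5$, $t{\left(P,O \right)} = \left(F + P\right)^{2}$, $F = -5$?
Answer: $- \frac{119232}{491} \approx -242.83$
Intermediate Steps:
$t{\left(P,O \right)} = \left(-5 + P\right)^{2}$
$S = \frac{5}{81}$ ($S = \frac{5}{\left(-5 - 4\right)^{2}} = \frac{5}{\left(-9\right)^{2}} = \frac{5}{81} \approx 0.061728$)
$H{\left(R,l \right)} = \frac{1}{2 \left(\frac{5}{81} + R\right)}$
$H{\left(s{\left(Q{\left(-4 \right)} \right)},-6 \right)} \left(-64\right) 46 = \frac{81}{2 \left(5 + 81 \cdot 6\right)} \left(-64\right) 46 = \frac{81}{2 \left(5 + 486\right)} \left(-64\right) 46 = \frac{81}{2 \cdot 491} \left(-64\right) 46 = \frac{81}{2} \cdot \frac{1}{491} \left(-64\right) 46 = \frac{81}{982} \left(-64\right) 46 = \left(- \frac{2592}{491}\right) 46 = - \frac{119232}{491}$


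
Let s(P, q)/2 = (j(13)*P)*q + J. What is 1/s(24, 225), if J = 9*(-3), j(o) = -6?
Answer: -1/64854 ≈ -1.5419e-5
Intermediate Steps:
J = -27
s(P, q) = -54 - 12*P*q (s(P, q) = 2*((-6*P)*q - 27) = 2*(-6*P*q - 27) = 2*(-27 - 6*P*q) = -54 - 12*P*q)
1/s(24, 225) = 1/(-54 - 12*24*225) = 1/(-54 - 64800) = 1/(-64854) = -1/64854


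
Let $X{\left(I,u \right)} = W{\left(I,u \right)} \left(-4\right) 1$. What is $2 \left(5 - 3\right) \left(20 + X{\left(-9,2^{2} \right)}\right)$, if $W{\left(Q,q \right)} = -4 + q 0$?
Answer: $144$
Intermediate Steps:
$W{\left(Q,q \right)} = -4$ ($W{\left(Q,q \right)} = -4 + 0 = -4$)
$X{\left(I,u \right)} = 16$ ($X{\left(I,u \right)} = \left(-4\right) \left(-4\right) 1 = 16 \cdot 1 = 16$)
$2 \left(5 - 3\right) \left(20 + X{\left(-9,2^{2} \right)}\right) = 2 \left(5 - 3\right) \left(20 + 16\right) = 2 \cdot 2 \cdot 36 = 4 \cdot 36 = 144$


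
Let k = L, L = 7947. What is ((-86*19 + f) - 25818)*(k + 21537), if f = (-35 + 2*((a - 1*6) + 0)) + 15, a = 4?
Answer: -810102384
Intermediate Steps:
k = 7947
f = -24 (f = (-35 + 2*((4 - 1*6) + 0)) + 15 = (-35 + 2*((4 - 6) + 0)) + 15 = (-35 + 2*(-2 + 0)) + 15 = (-35 + 2*(-2)) + 15 = (-35 - 4) + 15 = -39 + 15 = -24)
((-86*19 + f) - 25818)*(k + 21537) = ((-86*19 - 24) - 25818)*(7947 + 21537) = ((-1634 - 24) - 25818)*29484 = (-1658 - 25818)*29484 = -27476*29484 = -810102384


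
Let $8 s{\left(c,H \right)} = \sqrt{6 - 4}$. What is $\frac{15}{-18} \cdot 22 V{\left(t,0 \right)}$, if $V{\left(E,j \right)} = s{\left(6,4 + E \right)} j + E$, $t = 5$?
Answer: $- \frac{275}{3} \approx -91.667$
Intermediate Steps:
$s{\left(c,H \right)} = \frac{\sqrt{2}}{8}$ ($s{\left(c,H \right)} = \frac{\sqrt{6 - 4}}{8} = \frac{\sqrt{2}}{8}$)
$V{\left(E,j \right)} = E + \frac{j \sqrt{2}}{8}$ ($V{\left(E,j \right)} = \frac{\sqrt{2}}{8} j + E = \frac{j \sqrt{2}}{8} + E = E + \frac{j \sqrt{2}}{8}$)
$\frac{15}{-18} \cdot 22 V{\left(t,0 \right)} = \frac{15}{-18} \cdot 22 \left(5 + \frac{1}{8} \cdot 0 \sqrt{2}\right) = 15 \left(- \frac{1}{18}\right) 22 \left(5 + 0\right) = \left(- \frac{5}{6}\right) 22 \cdot 5 = \left(- \frac{55}{3}\right) 5 = - \frac{275}{3}$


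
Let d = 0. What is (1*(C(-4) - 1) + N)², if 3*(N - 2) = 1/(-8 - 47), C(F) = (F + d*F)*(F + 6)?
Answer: 1336336/27225 ≈ 49.085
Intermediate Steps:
C(F) = F*(6 + F) (C(F) = (F + 0*F)*(F + 6) = (F + 0)*(6 + F) = F*(6 + F))
N = 329/165 (N = 2 + 1/(3*(-8 - 47)) = 2 + (⅓)/(-55) = 2 + (⅓)*(-1/55) = 2 - 1/165 = 329/165 ≈ 1.9939)
(1*(C(-4) - 1) + N)² = (1*(-4*(6 - 4) - 1) + 329/165)² = (1*(-4*2 - 1) + 329/165)² = (1*(-8 - 1) + 329/165)² = (1*(-9) + 329/165)² = (-9 + 329/165)² = (-1156/165)² = 1336336/27225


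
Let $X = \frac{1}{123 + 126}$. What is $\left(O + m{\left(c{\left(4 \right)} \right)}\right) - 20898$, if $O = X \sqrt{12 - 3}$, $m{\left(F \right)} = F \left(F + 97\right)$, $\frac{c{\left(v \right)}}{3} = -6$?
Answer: $- \frac{1852559}{83} \approx -22320.0$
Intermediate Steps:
$X = \frac{1}{249} \approx 0.0040161$
$c{\left(v \right)} = -18$ ($c{\left(v \right)} = 3 \left(-6\right) = -18$)
$m{\left(F \right)} = F \left(97 + F\right)$
$O = \frac{1}{83}$ ($O = \frac{\sqrt{12 - 3}}{249} = \frac{\sqrt{9}}{249} = \frac{1}{249} \cdot 3 = \frac{1}{83} \approx 0.012048$)
$\left(O + m{\left(c{\left(4 \right)} \right)}\right) - 20898 = \left(\frac{1}{83} - 18 \left(97 - 18\right)\right) - 20898 = \left(\frac{1}{83} - 1422\right) - 20898 = - \frac{118025}{83} - 20898 = - \frac{1852559}{83}$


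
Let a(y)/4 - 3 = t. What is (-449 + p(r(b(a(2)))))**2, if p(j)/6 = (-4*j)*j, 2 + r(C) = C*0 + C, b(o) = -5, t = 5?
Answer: 2640625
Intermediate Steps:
a(y) = 32 (a(y) = 12 + 4*5 = 12 + 20 = 32)
r(C) = -2 + C (r(C) = -2 + (C*0 + C) = -2 + (0 + C) = -2 + C)
p(j) = -24*j**2 (p(j) = 6*((-4*j)*j) = 6*(-4*j**2) = -24*j**2)
(-449 + p(r(b(a(2)))))**2 = (-449 - 24*(-2 - 5)**2)**2 = (-449 - 24*(-7)**2)**2 = (-449 - 24*49)**2 = (-449 - 1176)**2 = (-1625)**2 = 2640625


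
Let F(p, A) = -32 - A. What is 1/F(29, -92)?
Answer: 1/60 ≈ 0.016667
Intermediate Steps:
1/F(29, -92) = 1/(-32 - 1*(-92)) = 1/(-32 + 92) = 1/60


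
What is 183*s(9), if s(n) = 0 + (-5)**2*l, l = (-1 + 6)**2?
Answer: 114375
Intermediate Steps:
l = 25 (l = 5**2 = 25)
s(n) = 625 (s(n) = 0 + (-5)**2*25 = 0 + 25*25 = 0 + 625 = 625)
183*s(9) = 183*625 = 114375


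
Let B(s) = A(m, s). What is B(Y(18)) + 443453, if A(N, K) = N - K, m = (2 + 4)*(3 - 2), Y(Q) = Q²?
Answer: 443135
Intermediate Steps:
m = 6 (m = 6*1 = 6)
B(s) = 6 - s
B(Y(18)) + 443453 = (6 - 1*18²) + 443453 = (6 - 1*324) + 443453 = (6 - 324) + 443453 = -318 + 443453 = 443135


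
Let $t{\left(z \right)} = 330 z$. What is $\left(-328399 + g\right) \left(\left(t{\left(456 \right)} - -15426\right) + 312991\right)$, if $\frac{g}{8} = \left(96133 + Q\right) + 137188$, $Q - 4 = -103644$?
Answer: $339561438953$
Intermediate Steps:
$Q = -103640$ ($Q = 4 - 103644 = -103640$)
$g = 1037448$ ($g = 8 \left(\left(96133 - 103640\right) + 137188\right) = 8 \left(-7507 + 137188\right) = 8 \cdot 129681 = 1037448$)
$\left(-328399 + g\right) \left(\left(t{\left(456 \right)} - -15426\right) + 312991\right) = \left(-328399 + 1037448\right) \left(\left(330 \cdot 456 - -15426\right) + 312991\right) = 709049 \left(\left(150480 + 15426\right) + 312991\right) = 709049 \left(165906 + 312991\right) = 709049 \cdot 478897 = 339561438953$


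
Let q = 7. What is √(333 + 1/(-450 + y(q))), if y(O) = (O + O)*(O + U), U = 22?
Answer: 7*√3289/22 ≈ 18.248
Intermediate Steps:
y(O) = 2*O*(22 + O) (y(O) = (O + O)*(O + 22) = (2*O)*(22 + O) = 2*O*(22 + O))
√(333 + 1/(-450 + y(q))) = √(333 + 1/(-450 + 2*7*(22 + 7))) = √(333 + 1/(-450 + 2*7*29)) = √(333 + 1/(-450 + 406)) = √(333 + 1/(-44)) = √(333 - 1/44) = √(14651/44) = 7*√3289/22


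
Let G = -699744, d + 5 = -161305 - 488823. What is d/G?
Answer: 216711/233248 ≈ 0.92910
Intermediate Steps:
d = -650133 (d = -5 + (-161305 - 488823) = -5 - 650128 = -650133)
d/G = -650133/(-699744) = -650133*(-1/699744) = 216711/233248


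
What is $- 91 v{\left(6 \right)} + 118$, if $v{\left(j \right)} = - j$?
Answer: $664$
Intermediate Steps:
$- 91 v{\left(6 \right)} + 118 = - 91 \left(\left(-1\right) 6\right) + 118 = \left(-91\right) \left(-6\right) + 118 = 546 + 118 = 664$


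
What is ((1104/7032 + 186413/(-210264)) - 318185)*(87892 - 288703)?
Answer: 1312137913724686945/20535784 ≈ 6.3895e+10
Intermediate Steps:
((1104/7032 + 186413/(-210264)) - 318185)*(87892 - 288703) = ((1104*(1/7032) + 186413*(-1/210264)) - 318185)*(-200811) = ((46/293 - 186413/210264) - 318185)*(-200811) = (-44946865/61607352 - 318185)*(-200811) = -19602580242985/61607352*(-200811) = 1312137913724686945/20535784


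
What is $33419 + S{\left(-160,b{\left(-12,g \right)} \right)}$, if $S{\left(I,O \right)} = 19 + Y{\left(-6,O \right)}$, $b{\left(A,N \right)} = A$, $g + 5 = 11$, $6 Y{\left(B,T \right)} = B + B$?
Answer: $33436$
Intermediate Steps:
$Y{\left(B,T \right)} = \frac{B}{3}$ ($Y{\left(B,T \right)} = \frac{B + B}{6} = \frac{2 B}{6} = \frac{B}{3}$)
$g = 6$ ($g = -5 + 11 = 6$)
$S{\left(I,O \right)} = 17$ ($S{\left(I,O \right)} = 19 + \frac{1}{3} \left(-6\right) = 19 - 2 = 17$)
$33419 + S{\left(-160,b{\left(-12,g \right)} \right)} = 33419 + 17 = 33436$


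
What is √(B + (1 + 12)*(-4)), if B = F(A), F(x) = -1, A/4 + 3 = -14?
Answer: I*√53 ≈ 7.2801*I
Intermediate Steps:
A = -68 (A = -12 + 4*(-14) = -12 - 56 = -68)
B = -1
√(B + (1 + 12)*(-4)) = √(-1 + (1 + 12)*(-4)) = √(-1 + 13*(-4)) = √(-1 - 52) = √(-53) = I*√53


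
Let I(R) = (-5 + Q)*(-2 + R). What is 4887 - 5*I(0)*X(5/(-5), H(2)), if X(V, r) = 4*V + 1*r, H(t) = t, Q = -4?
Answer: 5067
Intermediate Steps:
I(R) = 18 - 9*R (I(R) = (-5 - 4)*(-2 + R) = -9*(-2 + R) = 18 - 9*R)
X(V, r) = r + 4*V (X(V, r) = 4*V + r = r + 4*V)
4887 - 5*I(0)*X(5/(-5), H(2)) = 4887 - 5*(18 - 9*0)*(2 + 4*(5/(-5))) = 4887 - 5*(18 + 0)*(2 + 4*(5*(-⅕))) = 4887 - 5*18*(2 + 4*(-1)) = 4887 - 90*(2 - 4) = 4887 - 90*(-2) = 4887 - 1*(-180) = 4887 + 180 = 5067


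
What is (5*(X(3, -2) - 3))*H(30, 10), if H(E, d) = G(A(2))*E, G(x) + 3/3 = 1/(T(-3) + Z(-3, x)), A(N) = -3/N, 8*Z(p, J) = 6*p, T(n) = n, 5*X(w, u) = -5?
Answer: 5000/7 ≈ 714.29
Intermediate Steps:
X(w, u) = -1 (X(w, u) = (⅕)*(-5) = -1)
Z(p, J) = 3*p/4 (Z(p, J) = (6*p)/8 = 3*p/4)
G(x) = -25/21 (G(x) = -1 + 1/(-3 + (¾)*(-3)) = -1 + 1/(-3 - 9/4) = -1 + 1/(-21/4) = -1 - 4/21 = -25/21)
H(E, d) = -25*E/21
(5*(X(3, -2) - 3))*H(30, 10) = (5*(-1 - 3))*(-25/21*30) = (5*(-4))*(-250/7) = -20*(-250/7) = 5000/7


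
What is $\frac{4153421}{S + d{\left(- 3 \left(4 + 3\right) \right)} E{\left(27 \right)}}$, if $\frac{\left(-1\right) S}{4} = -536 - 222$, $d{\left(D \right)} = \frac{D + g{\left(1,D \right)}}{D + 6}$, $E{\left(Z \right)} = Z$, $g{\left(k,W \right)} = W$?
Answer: $\frac{20767105}{15538} \approx 1336.5$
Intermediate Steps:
$d{\left(D \right)} = \frac{2 D}{6 + D}$ ($d{\left(D \right)} = \frac{D + D}{D + 6} = \frac{2 D}{6 + D}$)
$S = 3032$ ($S = - 4 \left(-536 - 222\right) = \left(-4\right) \left(-758\right) = 3032$)
$\frac{4153421}{S + d{\left(- 3 \left(4 + 3\right) \right)} E{\left(27 \right)}} = \frac{4153421}{3032 + \frac{2 \left(- 3 \left(4 + 3\right)\right)}{6 - 3 \left(4 + 3\right)} 27} = \frac{4153421}{3032 + \frac{2 \left(\left(-3\right) 7\right)}{6 - 21} \cdot 27} = \frac{4153421}{3032 + 2 \left(-21\right) \frac{1}{6 - 21} \cdot 27} = \frac{4153421}{3032 + 2 \left(-21\right) \frac{1}{-15} \cdot 27} = \frac{4153421}{3032 + 2 \left(-21\right) \left(- \frac{1}{15}\right) 27} = \frac{4153421}{3032 + \frac{14}{5} \cdot 27} = \frac{4153421}{3032 + \frac{378}{5}} = \frac{4153421}{\frac{15538}{5}} = 4153421 \cdot \frac{5}{15538} = \frac{20767105}{15538}$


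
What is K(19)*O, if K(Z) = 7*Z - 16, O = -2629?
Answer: -307593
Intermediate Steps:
K(Z) = -16 + 7*Z
K(19)*O = (-16 + 7*19)*(-2629) = (-16 + 133)*(-2629) = 117*(-2629) = -307593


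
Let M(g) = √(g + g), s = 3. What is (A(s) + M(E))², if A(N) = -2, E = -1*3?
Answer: (2 - I*√6)² ≈ -2.0 - 9.798*I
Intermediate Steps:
E = -3
M(g) = √2*√g (M(g) = √(2*g) = √2*√g)
(A(s) + M(E))² = (-2 + √2*√(-3))² = (-2 + √2*(I*√3))² = (-2 + I*√6)²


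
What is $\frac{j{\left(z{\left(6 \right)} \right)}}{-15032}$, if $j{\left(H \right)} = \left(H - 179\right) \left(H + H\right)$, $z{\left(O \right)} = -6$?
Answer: $- \frac{555}{3758} \approx -0.14769$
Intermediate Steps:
$j{\left(H \right)} = 2 H \left(-179 + H\right)$ ($j{\left(H \right)} = \left(-179 + H\right) 2 H = 2 H \left(-179 + H\right)$)
$\frac{j{\left(z{\left(6 \right)} \right)}}{-15032} = \frac{2 \left(-6\right) \left(-179 - 6\right)}{-15032} = 2 \left(-6\right) \left(-185\right) \left(- \frac{1}{15032}\right) = 2220 \left(- \frac{1}{15032}\right) = - \frac{555}{3758}$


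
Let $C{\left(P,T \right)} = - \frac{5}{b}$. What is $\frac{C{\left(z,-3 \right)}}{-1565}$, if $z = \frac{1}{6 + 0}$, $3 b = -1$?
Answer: $- \frac{3}{313} \approx -0.0095847$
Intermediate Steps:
$b = - \frac{1}{3}$ ($b = \frac{1}{3} \left(-1\right) = - \frac{1}{3} \approx -0.33333$)
$z = \frac{1}{6} \approx 0.16667$
$C{\left(P,T \right)} = 15$ ($C{\left(P,T \right)} = - \frac{5}{- \frac{1}{3}} = \left(-5\right) \left(-3\right) = 15$)
$\frac{C{\left(z,-3 \right)}}{-1565} = \frac{1}{-1565} \cdot 15 = \left(- \frac{1}{1565}\right) 15 = - \frac{3}{313}$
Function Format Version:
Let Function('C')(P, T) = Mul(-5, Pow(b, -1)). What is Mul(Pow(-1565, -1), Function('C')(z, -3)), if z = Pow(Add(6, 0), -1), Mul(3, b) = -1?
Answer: Rational(-3, 313) ≈ -0.0095847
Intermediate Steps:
b = Rational(-1, 3) (b = Mul(Rational(1, 3), -1) = Rational(-1, 3) ≈ -0.33333)
z = Rational(1, 6) (z = Pow(6, -1) = Rational(1, 6) ≈ 0.16667)
Function('C')(P, T) = 15 (Function('C')(P, T) = Mul(-5, Pow(Rational(-1, 3), -1)) = Mul(-5, -3) = 15)
Mul(Pow(-1565, -1), Function('C')(z, -3)) = Mul(Pow(-1565, -1), 15) = Mul(Rational(-1, 1565), 15) = Rational(-3, 313)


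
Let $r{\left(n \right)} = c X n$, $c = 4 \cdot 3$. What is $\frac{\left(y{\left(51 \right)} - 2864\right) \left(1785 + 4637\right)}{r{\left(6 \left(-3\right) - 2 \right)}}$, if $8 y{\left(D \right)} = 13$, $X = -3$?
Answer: $- \frac{24509563}{960} \approx -25531.0$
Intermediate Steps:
$y{\left(D \right)} = \frac{13}{8}$ ($y{\left(D \right)} = \frac{1}{8} \cdot 13 = \frac{13}{8}$)
$c = 12$
$r{\left(n \right)} = - 36 n$ ($r{\left(n \right)} = 12 \left(-3\right) n = - 36 n$)
$\frac{\left(y{\left(51 \right)} - 2864\right) \left(1785 + 4637\right)}{r{\left(6 \left(-3\right) - 2 \right)}} = \frac{\left(\frac{13}{8} - 2864\right) \left(1785 + 4637\right)}{\left(-36\right) \left(6 \left(-3\right) - 2\right)} = \frac{\left(- \frac{22899}{8}\right) 6422}{\left(-36\right) \left(-18 - 2\right)} = - \frac{73528689}{4 \left(\left(-36\right) \left(-20\right)\right)} = - \frac{73528689}{4 \cdot 720} = \left(- \frac{73528689}{4}\right) \frac{1}{720} = - \frac{24509563}{960}$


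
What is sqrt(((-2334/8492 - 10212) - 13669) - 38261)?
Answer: I*sqrt(1120332996354)/4246 ≈ 249.28*I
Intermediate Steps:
sqrt(((-2334/8492 - 10212) - 13669) - 38261) = sqrt(((-2334*1/8492 - 10212) - 13669) - 38261) = sqrt(((-1167/4246 - 10212) - 13669) - 38261) = sqrt((-43361319/4246 - 13669) - 38261) = sqrt(-101399893/4246 - 38261) = sqrt(-263856099/4246) = I*sqrt(1120332996354)/4246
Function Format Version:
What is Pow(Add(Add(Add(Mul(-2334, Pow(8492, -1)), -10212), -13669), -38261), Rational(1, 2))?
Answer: Mul(Rational(1, 4246), I, Pow(1120332996354, Rational(1, 2))) ≈ Mul(249.28, I)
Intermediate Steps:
Pow(Add(Add(Add(Mul(-2334, Pow(8492, -1)), -10212), -13669), -38261), Rational(1, 2)) = Pow(Add(Add(Add(Mul(-2334, Rational(1, 8492)), -10212), -13669), -38261), Rational(1, 2)) = Pow(Add(Add(Add(Rational(-1167, 4246), -10212), -13669), -38261), Rational(1, 2)) = Pow(Add(Add(Rational(-43361319, 4246), -13669), -38261), Rational(1, 2)) = Pow(Add(Rational(-101399893, 4246), -38261), Rational(1, 2)) = Pow(Rational(-263856099, 4246), Rational(1, 2)) = Mul(Rational(1, 4246), I, Pow(1120332996354, Rational(1, 2)))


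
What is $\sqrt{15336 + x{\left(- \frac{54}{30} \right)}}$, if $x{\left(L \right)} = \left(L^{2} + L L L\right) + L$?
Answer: $\frac{3 \sqrt{1064695}}{25} \approx 123.82$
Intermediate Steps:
$x{\left(L \right)} = L + L^{2} + L^{3}$ ($x{\left(L \right)} = \left(L^{2} + L^{2} L\right) + L = \left(L^{2} + L^{3}\right) + L = L + L^{2} + L^{3}$)
$\sqrt{15336 + x{\left(- \frac{54}{30} \right)}} = \sqrt{15336 + - \frac{54}{30} \left(1 - \frac{54}{30} + \left(- \frac{54}{30}\right)^{2}\right)} = \sqrt{15336 + \left(-54\right) \frac{1}{30} \left(1 - \frac{9}{5} + \left(\left(-54\right) \frac{1}{30}\right)^{2}\right)} = \sqrt{15336 - \frac{9 \left(1 - \frac{9}{5} + \left(- \frac{9}{5}\right)^{2}\right)}{5}} = \sqrt{15336 - \frac{9 \left(1 - \frac{9}{5} + \frac{81}{25}\right)}{5}} = \sqrt{15336 - \frac{549}{125}} = \sqrt{\frac{1916451}{125}} = \frac{3 \sqrt{1064695}}{25}$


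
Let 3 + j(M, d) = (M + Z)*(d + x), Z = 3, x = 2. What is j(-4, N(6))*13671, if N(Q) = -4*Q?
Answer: 259749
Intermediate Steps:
j(M, d) = -3 + (2 + d)*(3 + M) (j(M, d) = -3 + (M + 3)*(d + 2) = -3 + (3 + M)*(2 + d) = -3 + (2 + d)*(3 + M))
j(-4, N(6))*13671 = (3 + 2*(-4) + 3*(-4*6) - (-16)*6)*13671 = (3 - 8 + 3*(-24) - 4*(-24))*13671 = (3 - 8 - 72 + 96)*13671 = 19*13671 = 259749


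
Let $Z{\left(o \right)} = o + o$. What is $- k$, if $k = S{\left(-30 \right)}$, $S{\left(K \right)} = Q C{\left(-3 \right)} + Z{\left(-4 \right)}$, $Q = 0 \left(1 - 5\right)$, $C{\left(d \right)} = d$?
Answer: $8$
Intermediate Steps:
$Z{\left(o \right)} = 2 o$
$Q = 0$ ($Q = 0 \left(-4\right) = 0$)
$S{\left(K \right)} = -8$ ($S{\left(K \right)} = 0 \left(-3\right) + 2 \left(-4\right) = 0 - 8 = -8$)
$k = -8$
$- k = \left(-1\right) \left(-8\right) = 8$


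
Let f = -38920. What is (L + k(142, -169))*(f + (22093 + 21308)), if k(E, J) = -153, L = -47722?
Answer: -214527875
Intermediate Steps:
(L + k(142, -169))*(f + (22093 + 21308)) = (-47722 - 153)*(-38920 + (22093 + 21308)) = -47875*(-38920 + 43401) = -47875*4481 = -214527875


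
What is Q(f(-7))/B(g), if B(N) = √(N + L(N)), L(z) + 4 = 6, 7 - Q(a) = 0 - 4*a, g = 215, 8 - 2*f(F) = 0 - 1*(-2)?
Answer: 19*√217/217 ≈ 1.2898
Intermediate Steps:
f(F) = 3 (f(F) = 4 - (0 - 1*(-2))/2 = 4 - (0 + 2)/2 = 4 - ½*2 = 4 - 1 = 3)
Q(a) = 7 + 4*a (Q(a) = 7 - (0 - 4*a) = 7 - (-4)*a = 7 + 4*a)
L(z) = 2 (L(z) = -4 + 6 = 2)
B(N) = √(2 + N) (B(N) = √(N + 2) = √(2 + N))
Q(f(-7))/B(g) = (7 + 4*3)/(√(2 + 215)) = (7 + 12)/(√217) = 19*(√217/217) = 19*√217/217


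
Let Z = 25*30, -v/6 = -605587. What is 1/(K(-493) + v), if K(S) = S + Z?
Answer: 1/3633779 ≈ 2.7520e-7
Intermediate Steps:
v = 3633522 (v = -6*(-605587) = 3633522)
Z = 750
K(S) = 750 + S (K(S) = S + 750 = 750 + S)
1/(K(-493) + v) = 1/((750 - 493) + 3633522) = 1/(257 + 3633522) = 1/3633779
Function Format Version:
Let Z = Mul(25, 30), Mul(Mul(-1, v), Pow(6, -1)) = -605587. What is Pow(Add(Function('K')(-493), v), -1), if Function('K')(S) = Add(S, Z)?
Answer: Rational(1, 3633779) ≈ 2.7520e-7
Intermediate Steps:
v = 3633522 (v = Mul(-6, -605587) = 3633522)
Z = 750
Function('K')(S) = Add(750, S) (Function('K')(S) = Add(S, 750) = Add(750, S))
Pow(Add(Function('K')(-493), v), -1) = Pow(Add(Add(750, -493), 3633522), -1) = Pow(Add(257, 3633522), -1) = Pow(3633779, -1) = Rational(1, 3633779)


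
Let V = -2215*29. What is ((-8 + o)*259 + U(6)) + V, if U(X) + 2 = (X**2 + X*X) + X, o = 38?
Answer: -56389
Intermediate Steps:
V = -64235
U(X) = -2 + X + 2*X**2 (U(X) = -2 + ((X**2 + X*X) + X) = -2 + ((X**2 + X**2) + X) = -2 + (2*X**2 + X) = -2 + (X + 2*X**2) = -2 + X + 2*X**2)
((-8 + o)*259 + U(6)) + V = ((-8 + 38)*259 + (-2 + 6 + 2*6**2)) - 64235 = (30*259 + (-2 + 6 + 2*36)) - 64235 = (7770 + (-2 + 6 + 72)) - 64235 = (7770 + 76) - 64235 = 7846 - 64235 = -56389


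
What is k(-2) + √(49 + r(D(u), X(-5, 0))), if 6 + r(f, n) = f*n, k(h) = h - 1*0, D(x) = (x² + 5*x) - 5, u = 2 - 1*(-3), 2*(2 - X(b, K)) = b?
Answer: -2 + √982/2 ≈ 13.668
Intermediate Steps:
X(b, K) = 2 - b/2
u = 5 (u = 2 + 3 = 5)
D(x) = -5 + x² + 5*x
k(h) = h (k(h) = h + 0 = h)
r(f, n) = -6 + f*n
k(-2) + √(49 + r(D(u), X(-5, 0))) = -2 + √(49 + (-6 + (-5 + 5² + 5*5)*(2 - ½*(-5)))) = -2 + √(49 + (-6 + (-5 + 25 + 25)*(2 + 5/2))) = -2 + √(49 + (-6 + 45*(9/2))) = -2 + √(49 + (-6 + 405/2)) = -2 + √(49 + 393/2) = -2 + √(491/2) = -2 + √982/2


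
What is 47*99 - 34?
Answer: 4619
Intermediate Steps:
47*99 - 34 = 4653 - 34 = 4619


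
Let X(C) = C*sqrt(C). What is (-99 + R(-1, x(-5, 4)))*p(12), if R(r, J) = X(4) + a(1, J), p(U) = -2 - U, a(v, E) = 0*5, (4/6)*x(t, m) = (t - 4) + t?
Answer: 1274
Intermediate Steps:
x(t, m) = -6 + 3*t (x(t, m) = 3*((t - 4) + t)/2 = 3*((-4 + t) + t)/2 = 3*(-4 + 2*t)/2 = -6 + 3*t)
a(v, E) = 0
X(C) = C**(3/2)
R(r, J) = 8 (R(r, J) = 4**(3/2) + 0 = 8 + 0 = 8)
(-99 + R(-1, x(-5, 4)))*p(12) = (-99 + 8)*(-2 - 1*12) = -91*(-2 - 12) = -91*(-14) = 1274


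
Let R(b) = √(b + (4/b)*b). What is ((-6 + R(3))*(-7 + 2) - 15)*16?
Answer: 240 - 80*√7 ≈ 28.340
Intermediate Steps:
R(b) = √(4 + b) (R(b) = √(b + 4) = √(4 + b))
((-6 + R(3))*(-7 + 2) - 15)*16 = ((-6 + √(4 + 3))*(-7 + 2) - 15)*16 = ((-6 + √7)*(-5) - 15)*16 = ((30 - 5*√7) - 15)*16 = (15 - 5*√7)*16 = 240 - 80*√7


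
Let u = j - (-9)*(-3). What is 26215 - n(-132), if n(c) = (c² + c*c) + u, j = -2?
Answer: -8604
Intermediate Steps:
u = -29 (u = -2 - (-9)*(-3) = -2 - 1*27 = -2 - 27 = -29)
n(c) = -29 + 2*c² (n(c) = (c² + c*c) - 29 = (c² + c²) - 29 = 2*c² - 29 = -29 + 2*c²)
26215 - n(-132) = 26215 - (-29 + 2*(-132)²) = 26215 - (-29 + 2*17424) = 26215 - (-29 + 34848) = 26215 - 1*34819 = 26215 - 34819 = -8604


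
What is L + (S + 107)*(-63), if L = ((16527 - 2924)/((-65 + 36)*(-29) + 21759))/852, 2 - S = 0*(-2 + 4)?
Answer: -132225444797/19255200 ≈ -6867.0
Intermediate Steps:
S = 2 (S = 2 - 0*(-2 + 4) = 2 - 0*2 = 2 - 1*0 = 2 + 0 = 2)
L = 13603/19255200 (L = (13603/(-29*(-29) + 21759))*(1/852) = (13603/(841 + 21759))*(1/852) = (13603/22600)*(1/852) = 13603/19255200 ≈ 0.00070646)
L + (S + 107)*(-63) = 13603/19255200 + (2 + 107)*(-63) = 13603/19255200 + 109*(-63) = 13603/19255200 - 6867 = -132225444797/19255200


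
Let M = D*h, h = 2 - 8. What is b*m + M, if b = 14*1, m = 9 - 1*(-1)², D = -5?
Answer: 142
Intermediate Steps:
h = -6
M = 30 (M = -5*(-6) = 30)
m = 8 (m = 9 - 1*1 = 9 - 1 = 8)
b = 14
b*m + M = 14*8 + 30 = 112 + 30 = 142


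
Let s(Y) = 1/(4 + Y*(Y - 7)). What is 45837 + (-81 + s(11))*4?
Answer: 546157/12 ≈ 45513.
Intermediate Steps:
s(Y) = 1/(4 + Y*(-7 + Y))
45837 + (-81 + s(11))*4 = 45837 + (-81 + 1/(4 + 11² - 7*11))*4 = 45837 + (-81 + 1/(4 + 121 - 77))*4 = 45837 + (-81 + 1/48)*4 = 45837 - 3887/48*4 = 45837 - 3887/12 = 546157/12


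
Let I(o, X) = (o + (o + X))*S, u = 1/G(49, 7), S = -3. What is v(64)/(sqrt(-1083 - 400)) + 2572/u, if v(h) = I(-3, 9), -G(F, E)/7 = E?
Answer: -126028 + 9*I*sqrt(1483)/1483 ≈ -1.2603e+5 + 0.23371*I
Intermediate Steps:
G(F, E) = -7*E
u = -1/49 (u = 1/(-7*7) = 1/(-49) = -1/49 ≈ -0.020408)
I(o, X) = -6*o - 3*X (I(o, X) = (o + (o + X))*(-3) = (o + (X + o))*(-3) = (X + 2*o)*(-3) = -6*o - 3*X)
v(h) = -9 (v(h) = -6*(-3) - 3*9 = 18 - 27 = -9)
v(64)/(sqrt(-1083 - 400)) + 2572/u = -9/sqrt(-1083 - 400) + 2572/(-1/49) = -9*(-I*sqrt(1483)/1483) + 2572*(-49) = -9*(-I*sqrt(1483)/1483) - 126028 = -(-9)*I*sqrt(1483)/1483 - 126028 = 9*I*sqrt(1483)/1483 - 126028 = -126028 + 9*I*sqrt(1483)/1483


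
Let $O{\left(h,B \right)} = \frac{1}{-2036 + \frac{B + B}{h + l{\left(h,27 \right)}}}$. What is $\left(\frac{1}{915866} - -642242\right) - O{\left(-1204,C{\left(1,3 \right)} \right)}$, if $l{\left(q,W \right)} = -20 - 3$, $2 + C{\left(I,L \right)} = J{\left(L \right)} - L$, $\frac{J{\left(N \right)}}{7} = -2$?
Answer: $\frac{367355358663268091}{571988998511} \approx 6.4224 \cdot 10^{5}$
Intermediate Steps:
$J{\left(N \right)} = -14$ ($J{\left(N \right)} = 7 \left(-2\right) = -14$)
$C{\left(I,L \right)} = -16 - L$ ($C{\left(I,L \right)} = -2 - \left(14 + L\right) = -16 - L$)
$l{\left(q,W \right)} = -23$ ($l{\left(q,W \right)} = -20 - 3 = -23$)
$O{\left(h,B \right)} = \frac{1}{-2036 + \frac{2 B}{-23 + h}}$ ($O{\left(h,B \right)} = \frac{1}{-2036 + \frac{B + B}{h - 23}} = \frac{1}{-2036 + \frac{2 B}{-23 + h}}$)
$\left(\frac{1}{915866} - -642242\right) - O{\left(-1204,C{\left(1,3 \right)} \right)} = \left(\frac{1}{915866} - -642242\right) - \frac{-23 - 1204}{2 \left(23414 - 19 - -1225672\right)} = \left(\frac{1}{915866} + 642242\right) - \frac{1}{2} \frac{1}{23414 - 19 + 1225672} \left(-1227\right) = \frac{588207611573}{915866} - \frac{1}{2} \frac{1}{23414 - 19 + 1225672} \left(-1227\right) = \frac{588207611573}{915866} - \frac{1}{2} \cdot \frac{1}{1249067} \left(-1227\right) = \frac{588207611573}{915866} - - \frac{1227}{2498134} = \frac{588207611573}{915866} + \frac{1227}{2498134} = \frac{367355358663268091}{571988998511}$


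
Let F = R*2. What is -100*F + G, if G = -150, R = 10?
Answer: -2150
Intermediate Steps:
F = 20 (F = 10*2 = 20)
-100*F + G = -100*20 - 150 = -2000 - 150 = -2150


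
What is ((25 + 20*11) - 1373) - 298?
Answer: -1426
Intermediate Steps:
((25 + 20*11) - 1373) - 298 = ((25 + 220) - 1373) - 298 = (245 - 1373) - 298 = -1128 - 298 = -1426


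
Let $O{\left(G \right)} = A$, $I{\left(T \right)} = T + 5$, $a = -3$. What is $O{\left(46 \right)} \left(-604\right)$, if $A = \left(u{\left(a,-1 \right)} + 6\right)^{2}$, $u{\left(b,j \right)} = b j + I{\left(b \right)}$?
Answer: $-73084$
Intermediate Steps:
$I{\left(T \right)} = 5 + T$
$u{\left(b,j \right)} = 5 + b + b j$ ($u{\left(b,j \right)} = b j + \left(5 + b\right) = 5 + b + b j$)
$A = 121$ ($A = \left(\left(5 - 3 - -3\right) + 6\right)^{2} = \left(\left(5 - 3 + 3\right) + 6\right)^{2} = \left(5 + 6\right)^{2} = 11^{2} = 121$)
$O{\left(G \right)} = 121$
$O{\left(46 \right)} \left(-604\right) = 121 \left(-604\right) = -73084$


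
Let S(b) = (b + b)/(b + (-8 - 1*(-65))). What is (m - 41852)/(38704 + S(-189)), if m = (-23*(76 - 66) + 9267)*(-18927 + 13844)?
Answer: -1011492306/851551 ≈ -1187.8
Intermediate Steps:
m = -45935071 (m = (-23*10 + 9267)*(-5083) = (-230 + 9267)*(-5083) = 9037*(-5083) = -45935071)
S(b) = 2*b/(57 + b) (S(b) = (2*b)/(b + (-8 + 65)) = (2*b)/(b + 57) = (2*b)/(57 + b) = 2*b/(57 + b))
(m - 41852)/(38704 + S(-189)) = (-45935071 - 41852)/(38704 + 2*(-189)/(57 - 189)) = -45976923/(38704 + 2*(-189)/(-132)) = -45976923/(38704 + 2*(-189)*(-1/132)) = -45976923/(38704 + 63/22) = -45976923/851551/22 = -45976923*22/851551 = -1011492306/851551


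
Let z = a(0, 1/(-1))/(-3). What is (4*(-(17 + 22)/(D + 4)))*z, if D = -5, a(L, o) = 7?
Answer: -364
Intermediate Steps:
z = -7/3 (z = 7/(-3) = 7*(-⅓) = -7/3 ≈ -2.3333)
(4*(-(17 + 22)/(D + 4)))*z = (4*(-(17 + 22)/(-5 + 4)))*(-7/3) = (4*(-39/(-1)))*(-7/3) = (4*(-39*(-1)))*(-7/3) = (4*(-1*(-39)))*(-7/3) = (4*39)*(-7/3) = 156*(-7/3) = -364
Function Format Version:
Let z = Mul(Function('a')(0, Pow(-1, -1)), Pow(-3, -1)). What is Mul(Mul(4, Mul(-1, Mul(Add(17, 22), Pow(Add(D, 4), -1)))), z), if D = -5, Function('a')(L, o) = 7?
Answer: -364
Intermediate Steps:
z = Rational(-7, 3) (z = Mul(7, Pow(-3, -1)) = Mul(7, Rational(-1, 3)) = Rational(-7, 3) ≈ -2.3333)
Mul(Mul(4, Mul(-1, Mul(Add(17, 22), Pow(Add(D, 4), -1)))), z) = Mul(Mul(4, Mul(-1, Mul(Add(17, 22), Pow(Add(-5, 4), -1)))), Rational(-7, 3)) = Mul(Mul(4, Mul(-1, Mul(39, Pow(-1, -1)))), Rational(-7, 3)) = Mul(Mul(4, Mul(-1, Mul(39, -1))), Rational(-7, 3)) = Mul(Mul(4, Mul(-1, -39)), Rational(-7, 3)) = Mul(Mul(4, 39), Rational(-7, 3)) = Mul(156, Rational(-7, 3)) = -364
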